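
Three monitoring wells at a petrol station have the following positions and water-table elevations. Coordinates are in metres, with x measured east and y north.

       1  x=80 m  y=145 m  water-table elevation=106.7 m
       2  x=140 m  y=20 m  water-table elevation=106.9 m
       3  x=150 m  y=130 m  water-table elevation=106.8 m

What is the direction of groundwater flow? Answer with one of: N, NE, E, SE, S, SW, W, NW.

Taking 1 as reference: 2−1 = (60, -125, +0.2); 3−1 = (70, -15, +0.1).
Determinant of the coordinate differences = 60·(-15) − 70·(-125) = 7850.
∂h/∂x = [(+0.2)·(-15) − (+0.1)·(-125)] / 7850 = +0.001210
∂h/∂y = [60·(+0.1) − 70·(+0.2)] / 7850 = -0.001019
Flow = −∇h = (-0.001210 east, +0.001019 north), which points northwest.

NW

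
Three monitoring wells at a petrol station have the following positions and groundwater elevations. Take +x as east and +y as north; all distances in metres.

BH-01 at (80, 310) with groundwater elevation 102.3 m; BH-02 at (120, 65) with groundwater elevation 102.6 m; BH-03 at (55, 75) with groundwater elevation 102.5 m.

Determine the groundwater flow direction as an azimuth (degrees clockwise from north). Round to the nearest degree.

306°

Taking BH-01 as reference: BH-02−BH-01 = (40, -245, +0.3); BH-03−BH-01 = (-25, -235, +0.2).
Determinant of the coordinate differences = 40·(-235) − (-25)·(-245) = -15525.
∂h/∂x = [(+0.3)·(-235) − (+0.2)·(-245)] / -15525 = +0.001385
∂h/∂y = [40·(+0.2) − (-25)·(+0.3)] / -15525 = -0.0009984
Flow direction (−∇h) has components (-0.001385 E, +0.0009984 N).
Azimuth = atan2(E, N) = atan2(-0.001385, +0.0009984) = 305.8° ≈ 306°.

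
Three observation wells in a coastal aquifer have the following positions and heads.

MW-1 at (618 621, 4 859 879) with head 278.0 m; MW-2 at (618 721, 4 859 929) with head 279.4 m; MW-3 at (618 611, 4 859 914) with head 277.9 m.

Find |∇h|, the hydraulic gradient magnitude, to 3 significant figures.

Differences from MW-1: to MW-2 (Δx, Δy, Δh) = (100, 50, +1.4); to MW-3 = (-10, 35, -0.1).
Determinant of the coordinate differences = 100·35 − (-10)·50 = 4000.
∂h/∂x = [(+1.4)·35 − (-0.1)·50] / 4000 = +0.01350
∂h/∂y = [100·(-0.1) − (-10)·(+1.4)] / 4000 = +0.0010000
|∇h| = √(0.01350² + 0.0010000²) = 0.01354

0.0135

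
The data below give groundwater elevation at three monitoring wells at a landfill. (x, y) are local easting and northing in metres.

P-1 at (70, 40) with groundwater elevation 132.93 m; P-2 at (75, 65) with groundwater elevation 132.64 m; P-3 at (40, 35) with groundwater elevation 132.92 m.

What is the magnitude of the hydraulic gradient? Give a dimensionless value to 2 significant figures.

Taking P-1 as reference: P-2−P-1 = (5, 25, -0.29); P-3−P-1 = (-30, -5, -0.01).
Determinant of the coordinate differences = 5·(-5) − (-30)·25 = 725.
∂h/∂x = [(-0.29)·(-5) − (-0.01)·25] / 725 = +0.002345
∂h/∂y = [5·(-0.01) − (-30)·(-0.29)] / 725 = -0.01207
|∇h| = √(0.002345² + -0.01207²) = 0.0123

0.012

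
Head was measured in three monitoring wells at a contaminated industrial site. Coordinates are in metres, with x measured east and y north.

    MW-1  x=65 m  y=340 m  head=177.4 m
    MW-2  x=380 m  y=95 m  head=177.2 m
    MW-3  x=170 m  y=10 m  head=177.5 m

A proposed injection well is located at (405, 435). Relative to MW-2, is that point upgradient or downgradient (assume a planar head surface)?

Differences from MW-1: to MW-2 (Δx, Δy, Δh) = (315, -245, -0.2); to MW-3 = (105, -330, +0.1).
Determinant of the coordinate differences = 315·(-330) − 105·(-245) = -78225.
∂h/∂x = [(-0.2)·(-330) − (+0.1)·(-245)] / -78225 = -0.001157
∂h/∂y = [315·(+0.1) − 105·(-0.2)] / -78225 = -0.0006711
Head at (405, 435) = 177.4 + (-0.001157)·(340) + (-0.0006711)·(95) = 176.94 m.
That is lower than the 177.2 m at MW-2, so the point is downgradient.

downgradient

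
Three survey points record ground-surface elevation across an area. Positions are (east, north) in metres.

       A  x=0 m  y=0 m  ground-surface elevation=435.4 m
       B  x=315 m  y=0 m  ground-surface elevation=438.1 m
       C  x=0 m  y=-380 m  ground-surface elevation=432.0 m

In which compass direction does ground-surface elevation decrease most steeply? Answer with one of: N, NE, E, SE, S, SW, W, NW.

∂z/∂x = (438.1 − 435.4) / (315 − 0) = +0.008571
∂z/∂y = (432.0 − 435.4) / (-380 − 0) = +0.008947
Steepest decrease is along −∇f = (-0.008571 E, -0.008947 N) → southwest.

SW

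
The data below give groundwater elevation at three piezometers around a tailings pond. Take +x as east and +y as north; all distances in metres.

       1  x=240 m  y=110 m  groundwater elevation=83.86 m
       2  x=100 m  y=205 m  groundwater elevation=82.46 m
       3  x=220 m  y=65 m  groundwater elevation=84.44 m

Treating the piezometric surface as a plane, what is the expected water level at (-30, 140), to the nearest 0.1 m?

83.2 m

Taking 1 as reference: 2−1 = (-140, 95, -1.40); 3−1 = (-20, -45, +0.58).
Solve a·Δx + b·Δy = Δh: det = (-140)·(-45) − (-20)·95 = 8200.
∂h/∂x = [(-1.40)·(-45) − (+0.58)·95] / 8200 = +0.0009634
∂h/∂y = [(-140)·(+0.58) − (-20)·(-1.40)] / 8200 = -0.01332
h(-30, 140) = 83.86 + (+0.0009634)·(-270) + (-0.01332)·(30) = 83.86 -0.260 -0.400 = 83.200 m.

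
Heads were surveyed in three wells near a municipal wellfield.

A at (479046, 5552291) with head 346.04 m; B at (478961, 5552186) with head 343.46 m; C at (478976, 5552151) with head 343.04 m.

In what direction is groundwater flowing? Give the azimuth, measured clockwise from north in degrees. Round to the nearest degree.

212°

With h = a·x + b·y + c and A as origin, the differences give:
  (-85)·a + (-105)·b = -2.58
  (-70)·a + (-140)·b = -3.00
Eliminate b (×(-140) and ×(-105), subtract): 4550·a = 46.200 → a = ∂h/∂x = +0.01015
Back-substitute: b = ∂h/∂y = +0.01635.
Flow direction (−∇h) has components (-0.01015 E, -0.01635 N).
Azimuth = atan2(E, N) = atan2(-0.01015, -0.01635) = 211.8° ≈ 212°.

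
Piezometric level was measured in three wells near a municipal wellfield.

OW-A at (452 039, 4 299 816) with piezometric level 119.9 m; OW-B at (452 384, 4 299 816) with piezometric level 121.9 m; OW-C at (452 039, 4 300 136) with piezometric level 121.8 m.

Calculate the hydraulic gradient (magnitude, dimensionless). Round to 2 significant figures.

∂h/∂x = (121.9 − 119.9) / (452384 − 452039) = +0.005797
∂h/∂y = (121.8 − 119.9) / (4300136 − 4299816) = +0.005937
|∇h| = √(0.005797² + 0.005937²) = 0.008298

0.0083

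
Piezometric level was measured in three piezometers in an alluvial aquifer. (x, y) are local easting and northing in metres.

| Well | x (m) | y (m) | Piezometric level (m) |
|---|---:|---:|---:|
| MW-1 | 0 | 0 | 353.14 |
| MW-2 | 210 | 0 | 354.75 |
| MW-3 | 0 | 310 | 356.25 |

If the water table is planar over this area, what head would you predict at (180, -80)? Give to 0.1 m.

∂h/∂x = (354.75 − 353.14) / (210 − 0) = +0.007667
∂h/∂y = (356.25 − 353.14) / (310 − 0) = +0.01003
h(180, -80) = 353.14 + (+0.007667)·(180) + (+0.01003)·(-80) = 353.14 +1.380 -0.803 = 353.717 m.

353.7 m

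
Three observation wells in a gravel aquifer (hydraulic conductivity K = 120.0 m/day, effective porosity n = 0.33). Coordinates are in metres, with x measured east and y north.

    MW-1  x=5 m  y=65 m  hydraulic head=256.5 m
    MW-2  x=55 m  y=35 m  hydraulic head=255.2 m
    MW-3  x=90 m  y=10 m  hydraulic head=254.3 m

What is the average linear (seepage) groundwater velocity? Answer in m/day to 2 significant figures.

With h = a·x + b·y + c and MW-1 as origin, the differences give:
  50·a + (-30)·b = -1.3
  85·a + (-55)·b = -2.2
Eliminate b (×(-55) and ×(-30), subtract): -200·a = 5.50 → a = ∂h/∂x = -0.02750
Back-substitute: b = ∂h/∂y = -0.002500.
|∇h| = √(-0.02750² + -0.002500²) = 0.02761
Seepage velocity v = K·i/n = 120.0 × 0.02761 / 0.33 = 10.04 m/day.

10 m/day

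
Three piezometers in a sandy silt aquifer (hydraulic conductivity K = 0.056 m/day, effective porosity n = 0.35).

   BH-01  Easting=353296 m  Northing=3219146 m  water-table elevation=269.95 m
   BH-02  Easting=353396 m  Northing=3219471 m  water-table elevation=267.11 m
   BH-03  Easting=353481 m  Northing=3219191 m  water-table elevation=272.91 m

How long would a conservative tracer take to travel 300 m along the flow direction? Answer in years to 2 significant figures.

Differences from BH-01: to BH-02 (Δx, Δy, Δh) = (100, 325, -2.84); to BH-03 = (185, 45, +2.96).
Determinant of the coordinate differences = 100·45 − 185·325 = -55625.
∂h/∂x = [(-2.84)·45 − (+2.96)·325] / -55625 = +0.01959
∂h/∂y = [100·(+2.96) − 185·(-2.84)] / -55625 = -0.01477
|∇h| = √(0.01959² + -0.01477²) = 0.02453
Seepage velocity v = K·i/n = 0.056 × 0.02453 / 0.35 = 0.003925 m/day.
t = 300 / 0.003925 = 7.643e+04 days = 209 years.

210 years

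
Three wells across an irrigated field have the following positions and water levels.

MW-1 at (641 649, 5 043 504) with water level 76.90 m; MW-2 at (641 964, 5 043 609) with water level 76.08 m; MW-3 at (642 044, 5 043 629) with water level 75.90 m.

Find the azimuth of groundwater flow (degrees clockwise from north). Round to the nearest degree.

Differences from MW-1: to MW-2 (Δx, Δy, Δh) = (315, 105, -0.82); to MW-3 = (395, 125, -1.00).
Determinant of the coordinate differences = 315·125 − 395·105 = -2100.
∂h/∂x = [(-0.82)·125 − (-1.00)·105] / -2100 = -0.001190
∂h/∂y = [315·(-1.00) − 395·(-0.82)] / -2100 = -0.004238
Flow direction (−∇h) has components (+0.001190 E, +0.004238 N).
Azimuth = atan2(E, N) = atan2(+0.001190, +0.004238) = 15.7° ≈ 016°.

016°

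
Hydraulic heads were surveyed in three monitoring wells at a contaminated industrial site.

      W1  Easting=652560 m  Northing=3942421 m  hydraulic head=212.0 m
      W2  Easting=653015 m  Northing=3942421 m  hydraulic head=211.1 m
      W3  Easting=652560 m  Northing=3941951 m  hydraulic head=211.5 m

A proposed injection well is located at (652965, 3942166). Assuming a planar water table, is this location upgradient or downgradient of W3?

downgradient

∂h/∂x = (211.1 − 212.0) / (653015 − 652560) = -0.001978
∂h/∂y = (211.5 − 212.0) / (3941951 − 3942421) = +0.001064
Head at (652965, 3942166) = 212.0 + (-0.001978)·(405) + (+0.001064)·(-255) = 210.93 m.
That is lower than the 211.5 m at W3, so the point is downgradient.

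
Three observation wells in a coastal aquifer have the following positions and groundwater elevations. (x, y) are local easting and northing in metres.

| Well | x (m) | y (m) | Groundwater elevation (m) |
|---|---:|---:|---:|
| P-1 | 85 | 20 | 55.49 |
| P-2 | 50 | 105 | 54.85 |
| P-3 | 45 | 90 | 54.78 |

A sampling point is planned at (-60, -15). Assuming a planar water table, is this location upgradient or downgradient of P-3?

downgradient

Differences from P-1: to P-2 (Δx, Δy, Δh) = (-35, 85, -0.64); to P-3 = (-40, 70, -0.71).
Solve a·Δx + b·Δy = Δh: det = (-35)·70 − (-40)·85 = 950.
∂h/∂x = [(-0.64)·70 − (-0.71)·85] / 950 = +0.01637
∂h/∂y = [(-35)·(-0.71) − (-40)·(-0.64)] / 950 = -0.0007895
Head at (-60, -15) = 55.49 + (+0.01637)·(-145) + (-0.0007895)·(-35) = 53.14 m.
That is lower than the 54.78 m at P-3, so the point is downgradient.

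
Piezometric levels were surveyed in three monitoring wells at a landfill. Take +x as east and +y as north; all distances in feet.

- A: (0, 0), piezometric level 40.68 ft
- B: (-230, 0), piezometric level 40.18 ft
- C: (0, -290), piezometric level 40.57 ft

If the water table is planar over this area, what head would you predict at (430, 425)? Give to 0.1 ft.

∂h/∂x = (40.18 − 40.68) / (-230 − 0) = +0.002174
∂h/∂y = (40.57 − 40.68) / (-290 − 0) = +0.0003793
h(430, 425) = 40.68 + (+0.002174)·(430) + (+0.0003793)·(425) = 40.68 +0.935 +0.161 = 41.776 ft.

41.8 ft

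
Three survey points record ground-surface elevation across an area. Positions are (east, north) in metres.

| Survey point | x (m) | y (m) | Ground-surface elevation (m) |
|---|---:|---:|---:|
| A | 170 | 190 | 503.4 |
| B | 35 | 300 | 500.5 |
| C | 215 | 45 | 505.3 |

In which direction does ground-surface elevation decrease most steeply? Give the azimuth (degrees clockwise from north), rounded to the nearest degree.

301°

Differences from A: to B (Δx, Δy, Δh) = (-135, 110, -2.9); to C = (45, -145, +1.9).
Determinant of the coordinate differences = (-135)·(-145) − 45·110 = 14625.
∂z/∂x = [(-2.9)·(-145) − (+1.9)·110] / 14625 = +0.01446
∂z/∂y = [(-135)·(+1.9) − 45·(-2.9)] / 14625 = -0.008615
Steepest decrease is along −∇f: components (-0.01446 E, +0.008615 N).
Azimuth = atan2(-0.01446, +0.008615) = 300.8° ≈ 301°.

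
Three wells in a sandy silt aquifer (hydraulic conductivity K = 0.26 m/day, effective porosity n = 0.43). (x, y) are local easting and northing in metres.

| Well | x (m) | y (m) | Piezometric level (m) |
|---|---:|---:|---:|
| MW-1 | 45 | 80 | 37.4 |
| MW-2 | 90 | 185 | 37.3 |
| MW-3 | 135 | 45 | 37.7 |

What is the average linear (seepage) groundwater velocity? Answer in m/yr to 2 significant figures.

Taking MW-1 as reference: MW-2−MW-1 = (45, 105, -0.1); MW-3−MW-1 = (90, -35, +0.3).
Determinant of the coordinate differences = 45·(-35) − 90·105 = -11025.
∂h/∂x = [(-0.1)·(-35) − (+0.3)·105] / -11025 = +0.002540
∂h/∂y = [45·(+0.3) − 90·(-0.1)] / -11025 = -0.002041
|∇h| = √(0.002540² + -0.002041²) = 0.003258
Seepage velocity v = K·i/n = 0.26 × 0.003258 / 0.43 = 0.00197 m/day = 0.7195 m/yr.

0.72 m/yr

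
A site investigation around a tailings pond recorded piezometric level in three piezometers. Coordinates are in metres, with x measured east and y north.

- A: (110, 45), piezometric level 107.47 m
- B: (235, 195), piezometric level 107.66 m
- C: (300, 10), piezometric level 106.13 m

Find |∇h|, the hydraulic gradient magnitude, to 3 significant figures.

0.00856

With h = a·x + b·y + c and A as origin, the differences give:
  125·a + 150·b = +0.19
  190·a + (-35)·b = -1.34
Eliminate b (×(-35) and ×150, subtract): -32875·a = 194.350 → a = ∂h/∂x = -0.005912
Back-substitute: b = ∂h/∂y = +0.006193.
|∇h| = √(-0.005912² + 0.006193²) = 0.008562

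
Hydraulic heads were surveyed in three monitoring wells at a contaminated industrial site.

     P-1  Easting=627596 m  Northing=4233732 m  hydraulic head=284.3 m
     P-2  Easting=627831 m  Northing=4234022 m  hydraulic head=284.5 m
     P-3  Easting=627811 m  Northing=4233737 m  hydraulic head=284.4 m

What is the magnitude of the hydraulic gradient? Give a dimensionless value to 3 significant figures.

0.000558

Three-point gradient (reference P-1): Δ to P-2 = (235, 290, +0.2), Δ to P-3 = (215, 5, +0.1).
∂h/∂x = +0.0004577, ∂h/∂y = +0.0003188 (det = -61175).
|∇h| = √(0.0004577² + 0.0003188²) = 0.0005578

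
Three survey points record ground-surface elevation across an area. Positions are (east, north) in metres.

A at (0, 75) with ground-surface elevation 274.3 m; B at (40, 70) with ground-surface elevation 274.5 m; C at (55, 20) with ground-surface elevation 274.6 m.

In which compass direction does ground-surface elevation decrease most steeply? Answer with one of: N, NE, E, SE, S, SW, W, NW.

W

Differences from A: to B (Δx, Δy, Δh) = (40, -5, +0.2); to C = (55, -55, +0.3).
Solve a·Δx + b·Δy = Δz: det = 40·(-55) − 55·(-5) = -1925.
∂z/∂x = [(+0.2)·(-55) − (+0.3)·(-5)] / -1925 = +0.004935
∂z/∂y = [40·(+0.3) − 55·(+0.2)] / -1925 = -0.0005195
Steepest decrease is along −∇f = (-0.004935 E, +0.0005195 N) → west.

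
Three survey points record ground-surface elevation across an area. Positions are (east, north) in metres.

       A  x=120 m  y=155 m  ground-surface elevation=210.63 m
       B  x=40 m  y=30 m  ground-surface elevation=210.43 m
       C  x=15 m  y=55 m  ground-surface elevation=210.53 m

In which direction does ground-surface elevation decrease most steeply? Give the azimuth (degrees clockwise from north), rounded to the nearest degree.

150°

Three-point gradient (reference A): Δ to B = (-80, -125, -0.20), Δ to C = (-105, -100, -0.10).
∂z/∂x = -0.001463, ∂z/∂y = +0.002537 (det = -5125).
Steepest decrease is along −∇f: components (+0.001463 E, -0.002537 N).
Azimuth = atan2(+0.001463, -0.002537) = 150.0° ≈ 150°.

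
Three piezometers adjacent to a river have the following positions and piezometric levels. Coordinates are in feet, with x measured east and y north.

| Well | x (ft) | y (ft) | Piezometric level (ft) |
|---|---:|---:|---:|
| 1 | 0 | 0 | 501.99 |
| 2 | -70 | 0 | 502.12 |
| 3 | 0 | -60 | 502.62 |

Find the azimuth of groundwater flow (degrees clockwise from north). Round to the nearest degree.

010°

∂h/∂x = (502.12 − 501.99) / (-70 − 0) = -0.001857
∂h/∂y = (502.62 − 501.99) / (-60 − 0) = -0.01050
Flow direction (−∇h) has components (+0.001857 E, +0.01050 N).
Azimuth = atan2(E, N) = atan2(+0.001857, +0.01050) = 10.0° ≈ 010°.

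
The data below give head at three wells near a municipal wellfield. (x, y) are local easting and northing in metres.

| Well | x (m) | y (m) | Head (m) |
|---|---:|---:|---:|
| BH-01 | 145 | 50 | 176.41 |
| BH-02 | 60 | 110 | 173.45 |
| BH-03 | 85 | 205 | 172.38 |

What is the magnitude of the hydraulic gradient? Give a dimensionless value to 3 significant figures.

Taking BH-01 as reference: BH-02−BH-01 = (-85, 60, -2.96); BH-03−BH-01 = (-60, 155, -4.03).
Solve a·Δx + b·Δy = Δh: det = (-85)·155 − (-60)·60 = -9575.
∂h/∂x = [(-2.96)·155 − (-4.03)·60] / -9575 = +0.02266
∂h/∂y = [(-85)·(-4.03) − (-60)·(-2.96)] / -9575 = -0.01723
|∇h| = √(0.02266² + -0.01723²) = 0.02847

0.0285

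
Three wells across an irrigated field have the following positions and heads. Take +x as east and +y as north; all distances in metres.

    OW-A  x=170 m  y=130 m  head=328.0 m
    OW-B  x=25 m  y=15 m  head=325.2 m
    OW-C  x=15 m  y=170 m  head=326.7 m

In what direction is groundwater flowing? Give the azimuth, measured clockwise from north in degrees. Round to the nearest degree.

Differences from OW-A: to OW-B (Δx, Δy, Δh) = (-145, -115, -2.8); to OW-C = (-155, 40, -1.3).
Determinant of the coordinate differences = (-145)·40 − (-155)·(-115) = -23625.
∂h/∂x = [(-2.8)·40 − (-1.3)·(-115)] / -23625 = +0.01107
∂h/∂y = [(-145)·(-1.3) − (-155)·(-2.8)] / -23625 = +0.01039
Flow direction (−∇h) has components (-0.01107 E, -0.01039 N).
Azimuth = atan2(E, N) = atan2(-0.01107, -0.01039) = 226.8° ≈ 227°.

227°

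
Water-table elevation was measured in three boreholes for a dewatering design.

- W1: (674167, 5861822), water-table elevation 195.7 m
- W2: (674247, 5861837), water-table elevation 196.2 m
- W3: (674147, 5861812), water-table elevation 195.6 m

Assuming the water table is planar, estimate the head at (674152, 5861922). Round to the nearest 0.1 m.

195.2 m

Taking W1 as reference: W2−W1 = (80, 15, +0.5); W3−W1 = (-20, -10, -0.1).
Determinant of the coordinate differences = 80·(-10) − (-20)·15 = -500.
∂h/∂x = [(+0.5)·(-10) − (-0.1)·15] / -500 = +0.007000
∂h/∂y = [80·(-0.1) − (-20)·(+0.5)] / -500 = -0.004000
h(674152, 5861922) = 195.7 + (+0.007000)·(-15) + (-0.004000)·(100) = 195.7 -0.105 -0.400 = 195.195 m.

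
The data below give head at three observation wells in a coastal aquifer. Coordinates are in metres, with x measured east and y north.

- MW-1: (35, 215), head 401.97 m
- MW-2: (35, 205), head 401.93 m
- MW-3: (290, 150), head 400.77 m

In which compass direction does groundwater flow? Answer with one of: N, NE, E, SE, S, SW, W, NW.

SE

With h = a·x + b·y + c and MW-1 as origin, the differences give:
  0·a + (-10)·b = -0.04
  255·a + (-65)·b = -1.20
Eliminate b (×(-65) and ×(-10), subtract): 2550·a = -9.400 → a = ∂h/∂x = -0.003686
Back-substitute: b = ∂h/∂y = +0.004000.
Flow = −∇h = (+0.003686 east, -0.004000 north), which points southeast.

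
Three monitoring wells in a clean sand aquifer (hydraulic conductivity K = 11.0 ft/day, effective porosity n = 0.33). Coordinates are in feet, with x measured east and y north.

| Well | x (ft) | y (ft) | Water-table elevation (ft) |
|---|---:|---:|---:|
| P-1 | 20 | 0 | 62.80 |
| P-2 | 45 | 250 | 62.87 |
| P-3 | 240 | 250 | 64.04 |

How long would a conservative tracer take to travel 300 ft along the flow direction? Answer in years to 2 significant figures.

With h = a·x + b·y + c and P-1 as origin, the differences give:
  25·a + 250·b = +0.07
  220·a + 250·b = +1.24
Eliminate b (×250 and ×250, subtract): -48750·a = -292.500 → a = ∂h/∂x = +0.006000
Back-substitute: b = ∂h/∂y = -0.0003200.
|∇h| = √(0.006000² + -0.0003200²) = 0.006009
Seepage velocity v = K·i/n = 11.0 × 0.006009 / 0.33 = 0.2003 ft/day.
t = 300 / 0.2003 = 1498 days = 4.1 years.

4.1 years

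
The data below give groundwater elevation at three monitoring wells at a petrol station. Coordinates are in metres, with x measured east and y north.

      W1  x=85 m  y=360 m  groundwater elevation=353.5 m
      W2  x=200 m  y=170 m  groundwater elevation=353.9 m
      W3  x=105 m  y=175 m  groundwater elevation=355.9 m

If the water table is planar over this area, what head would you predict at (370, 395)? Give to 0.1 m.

Differences from W1: to W2 (Δx, Δy, Δh) = (115, -190, +0.4); to W3 = (20, -185, +2.4).
Determinant of the coordinate differences = 115·(-185) − 20·(-190) = -17475.
∂h/∂x = [(+0.4)·(-185) − (+2.4)·(-190)] / -17475 = -0.02186
∂h/∂y = [115·(+2.4) − 20·(+0.4)] / -17475 = -0.01534
h(370, 395) = 353.5 + (-0.02186)·(285) + (-0.01534)·(35) = 353.5 -6.230 -0.537 = 346.733 m.

346.7 m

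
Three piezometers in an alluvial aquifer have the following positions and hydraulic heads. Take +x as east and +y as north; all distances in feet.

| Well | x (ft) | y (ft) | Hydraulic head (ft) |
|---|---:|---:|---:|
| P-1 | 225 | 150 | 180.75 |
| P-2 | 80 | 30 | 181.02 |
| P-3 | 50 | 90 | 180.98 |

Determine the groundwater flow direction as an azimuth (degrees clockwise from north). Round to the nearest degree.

Taking P-1 as reference: P-2−P-1 = (-145, -120, +0.27); P-3−P-1 = (-175, -60, +0.23).
Solve a·Δx + b·Δy = Δh: det = (-145)·(-60) − (-175)·(-120) = -12300.
∂h/∂x = [(+0.27)·(-60) − (+0.23)·(-120)] / -12300 = -0.0009268
∂h/∂y = [(-145)·(+0.23) − (-175)·(+0.27)] / -12300 = -0.001130
Flow direction (−∇h) has components (+0.0009268 E, +0.001130 N).
Azimuth = atan2(E, N) = atan2(+0.0009268, +0.001130) = 39.4° ≈ 039°.

039°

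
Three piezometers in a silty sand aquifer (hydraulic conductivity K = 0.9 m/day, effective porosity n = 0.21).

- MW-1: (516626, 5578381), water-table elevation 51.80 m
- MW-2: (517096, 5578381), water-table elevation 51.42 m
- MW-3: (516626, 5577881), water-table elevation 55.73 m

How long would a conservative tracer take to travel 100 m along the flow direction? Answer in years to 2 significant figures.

8.1 years

∂h/∂x = (51.42 − 51.80) / (517096 − 516626) = -0.0008085
∂h/∂y = (55.73 − 51.80) / (5577881 − 5578381) = -0.007860
|∇h| = √(-0.0008085² + -0.007860²) = 0.007901
Seepage velocity v = K·i/n = 0.9 × 0.007901 / 0.21 = 0.03386 m/day.
t = 100 / 0.03386 = 2953 days = 8.08 years.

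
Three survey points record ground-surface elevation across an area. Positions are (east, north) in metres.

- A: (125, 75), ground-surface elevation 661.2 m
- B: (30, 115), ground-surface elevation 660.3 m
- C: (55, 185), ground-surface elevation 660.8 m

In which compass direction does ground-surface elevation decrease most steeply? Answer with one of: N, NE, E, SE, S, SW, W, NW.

W

Differences from A: to B (Δx, Δy, Δh) = (-95, 40, -0.9); to C = (-70, 110, -0.4).
Determinant of the coordinate differences = (-95)·110 − (-70)·40 = -7650.
∂z/∂x = [(-0.9)·110 − (-0.4)·40] / -7650 = +0.01085
∂z/∂y = [(-95)·(-0.4) − (-70)·(-0.9)] / -7650 = +0.003268
Steepest decrease is along −∇f = (-0.01085 E, -0.003268 N) → west.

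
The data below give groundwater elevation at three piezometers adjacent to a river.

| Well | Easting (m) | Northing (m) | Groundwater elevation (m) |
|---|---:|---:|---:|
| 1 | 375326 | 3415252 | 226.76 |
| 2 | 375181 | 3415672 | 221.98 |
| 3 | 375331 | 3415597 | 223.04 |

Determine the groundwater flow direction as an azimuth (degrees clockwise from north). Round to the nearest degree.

351°

Taking 1 as reference: 2−1 = (-145, 420, -4.78); 3−1 = (5, 345, -3.72).
Determinant of the coordinate differences = (-145)·345 − 5·420 = -52125.
∂h/∂x = [(-4.78)·345 − (-3.72)·420] / -52125 = +0.001663
∂h/∂y = [(-145)·(-3.72) − 5·(-4.78)] / -52125 = -0.01081
Flow direction (−∇h) has components (-0.001663 E, +0.01081 N).
Azimuth = atan2(E, N) = atan2(-0.001663, +0.01081) = 351.3° ≈ 351°.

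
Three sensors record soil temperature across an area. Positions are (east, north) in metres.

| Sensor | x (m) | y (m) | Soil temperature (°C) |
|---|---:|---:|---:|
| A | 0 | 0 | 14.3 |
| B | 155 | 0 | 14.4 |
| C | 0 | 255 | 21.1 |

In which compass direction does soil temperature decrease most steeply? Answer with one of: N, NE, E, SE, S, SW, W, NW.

S

∂T/∂x = (14.4 − 14.3) / (155 − 0) = +0.0006452
∂T/∂y = (21.1 − 14.3) / (255 − 0) = +0.02667
Steepest decrease is along −∇f = (-0.0006452 E, -0.02667 N) → south.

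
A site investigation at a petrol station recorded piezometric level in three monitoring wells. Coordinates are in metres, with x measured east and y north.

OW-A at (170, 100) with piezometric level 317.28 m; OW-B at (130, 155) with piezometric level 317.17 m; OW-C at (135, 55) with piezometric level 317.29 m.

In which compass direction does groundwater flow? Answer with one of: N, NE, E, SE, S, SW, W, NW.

NW

With h = a·x + b·y + c and OW-A as origin, the differences give:
  (-40)·a + 55·b = -0.11
  (-35)·a + (-45)·b = +0.01
Eliminate b (×(-45) and ×55, subtract): 3725·a = 4.400 → a = ∂h/∂x = +0.001181
Back-substitute: b = ∂h/∂y = -0.001141.
Flow = −∇h = (-0.001181 east, +0.001141 north), which points northwest.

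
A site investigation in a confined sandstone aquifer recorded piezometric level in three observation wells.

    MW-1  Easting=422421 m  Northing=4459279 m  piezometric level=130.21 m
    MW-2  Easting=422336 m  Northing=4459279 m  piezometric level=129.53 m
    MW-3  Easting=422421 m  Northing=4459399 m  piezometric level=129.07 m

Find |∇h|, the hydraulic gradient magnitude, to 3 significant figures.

∂h/∂x = (129.53 − 130.21) / (422336 − 422421) = +0.008000
∂h/∂y = (129.07 − 130.21) / (4459399 − 4459279) = -0.009500
|∇h| = √(0.008000² + -0.009500²) = 0.01242

0.0124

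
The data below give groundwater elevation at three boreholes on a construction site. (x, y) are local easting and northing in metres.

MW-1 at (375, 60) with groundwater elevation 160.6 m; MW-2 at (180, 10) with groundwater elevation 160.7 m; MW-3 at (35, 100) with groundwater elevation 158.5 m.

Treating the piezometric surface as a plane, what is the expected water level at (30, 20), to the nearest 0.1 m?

With h = a·x + b·y + c and MW-1 as origin, the differences give:
  (-195)·a + (-50)·b = +0.1
  (-340)·a + 40·b = -2.1
Eliminate b (×40 and ×(-50), subtract): -24800·a = -101.00 → a = ∂h/∂x = +0.004073
Back-substitute: b = ∂h/∂y = -0.01788.
h(30, 20) = 160.6 + (+0.004073)·(-345) + (-0.01788)·(-40) = 160.6 -1.405 +0.715 = 159.910 m.

159.9 m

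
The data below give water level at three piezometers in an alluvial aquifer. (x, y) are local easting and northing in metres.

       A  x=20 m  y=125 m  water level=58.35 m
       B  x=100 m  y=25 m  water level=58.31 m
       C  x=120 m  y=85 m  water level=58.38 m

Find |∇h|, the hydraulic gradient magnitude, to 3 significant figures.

Taking A as reference: B−A = (80, -100, -0.04); C−A = (100, -40, +0.03).
Determinant of the coordinate differences = 80·(-40) − 100·(-100) = 6800.
∂h/∂x = [(-0.04)·(-40) − (+0.03)·(-100)] / 6800 = +0.0006765
∂h/∂y = [80·(+0.03) − 100·(-0.04)] / 6800 = +0.0009412
|∇h| = √(0.0006765² + 0.0009412²) = 0.001159

0.00116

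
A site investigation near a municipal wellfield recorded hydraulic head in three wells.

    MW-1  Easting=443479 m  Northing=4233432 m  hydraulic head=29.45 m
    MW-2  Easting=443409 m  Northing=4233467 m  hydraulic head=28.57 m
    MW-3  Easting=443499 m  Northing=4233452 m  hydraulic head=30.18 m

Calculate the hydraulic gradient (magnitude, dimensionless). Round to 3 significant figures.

Taking MW-1 as reference: MW-2−MW-1 = (-70, 35, -0.88); MW-3−MW-1 = (20, 20, +0.73).
Solve a·Δx + b·Δy = Δh: det = (-70)·20 − 20·35 = -2100.
∂h/∂x = [(-0.88)·20 − (+0.73)·35] / -2100 = +0.02055
∂h/∂y = [(-70)·(+0.73) − 20·(-0.88)] / -2100 = +0.01595
|∇h| = √(0.02055² + 0.01595²) = 0.02601

0.0260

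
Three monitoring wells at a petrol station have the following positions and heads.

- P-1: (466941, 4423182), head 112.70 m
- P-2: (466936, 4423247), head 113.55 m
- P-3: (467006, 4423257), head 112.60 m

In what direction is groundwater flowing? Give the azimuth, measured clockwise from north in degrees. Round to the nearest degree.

Taking P-1 as reference: P-2−P-1 = (-5, 65, +0.85); P-3−P-1 = (65, 75, -0.10).
Determinant of the coordinate differences = (-5)·75 − 65·65 = -4600.
∂h/∂x = [(+0.85)·75 − (-0.10)·65] / -4600 = -0.01527
∂h/∂y = [(-5)·(-0.10) − 65·(+0.85)] / -4600 = +0.01190
Flow direction (−∇h) has components (+0.01527 E, -0.01190 N).
Azimuth = atan2(E, N) = atan2(+0.01527, -0.01190) = 127.9° ≈ 128°.

128°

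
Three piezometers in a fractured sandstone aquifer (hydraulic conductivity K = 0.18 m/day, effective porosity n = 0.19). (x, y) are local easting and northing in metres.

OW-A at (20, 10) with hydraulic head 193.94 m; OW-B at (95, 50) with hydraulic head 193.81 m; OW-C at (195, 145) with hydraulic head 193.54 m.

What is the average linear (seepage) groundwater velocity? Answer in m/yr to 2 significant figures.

With h = a·x + b·y + c and OW-A as origin, the differences give:
  75·a + 40·b = -0.13
  175·a + 135·b = -0.40
Eliminate b (×135 and ×40, subtract): 3125·a = -1.550 → a = ∂h/∂x = -0.0004960
Back-substitute: b = ∂h/∂y = -0.002320.
|∇h| = √(-0.0004960² + -0.002320²) = 0.002372
Seepage velocity v = K·i/n = 0.18 × 0.002372 / 0.19 = 0.002247 m/day = 0.8207 m/yr.

0.82 m/yr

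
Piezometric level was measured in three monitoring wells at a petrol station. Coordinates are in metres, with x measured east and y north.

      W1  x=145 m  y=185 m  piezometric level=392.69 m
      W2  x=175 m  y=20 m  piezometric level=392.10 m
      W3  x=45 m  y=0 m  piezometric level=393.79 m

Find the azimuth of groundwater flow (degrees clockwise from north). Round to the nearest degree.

095°

With h = a·x + b·y + c and W1 as origin, the differences give:
  30·a + (-165)·b = -0.59
  (-100)·a + (-185)·b = +1.10
Eliminate b (×(-185) and ×(-165), subtract): -22050·a = 290.650 → a = ∂h/∂x = -0.01318
Back-substitute: b = ∂h/∂y = +0.001179.
Flow direction (−∇h) has components (+0.01318 E, -0.001179 N).
Azimuth = atan2(E, N) = atan2(+0.01318, -0.001179) = 95.1° ≈ 095°.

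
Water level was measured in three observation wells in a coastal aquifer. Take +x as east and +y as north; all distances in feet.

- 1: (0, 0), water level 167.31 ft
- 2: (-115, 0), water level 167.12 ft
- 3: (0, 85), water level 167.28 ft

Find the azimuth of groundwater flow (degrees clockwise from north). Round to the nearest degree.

282°

∂h/∂x = (167.12 − 167.31) / (-115 − 0) = +0.001652
∂h/∂y = (167.28 − 167.31) / (85 − 0) = -0.0003529
Flow direction (−∇h) has components (-0.001652 E, +0.0003529 N).
Azimuth = atan2(E, N) = atan2(-0.001652, +0.0003529) = 282.1° ≈ 282°.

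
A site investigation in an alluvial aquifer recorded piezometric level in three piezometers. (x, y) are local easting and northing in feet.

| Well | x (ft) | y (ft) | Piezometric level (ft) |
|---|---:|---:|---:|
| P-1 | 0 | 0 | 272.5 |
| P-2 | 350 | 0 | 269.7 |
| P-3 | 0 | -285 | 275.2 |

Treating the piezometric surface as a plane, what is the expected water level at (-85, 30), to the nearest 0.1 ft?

272.9 ft

∂h/∂x = (269.7 − 272.5) / (350 − 0) = -0.008000
∂h/∂y = (275.2 − 272.5) / (-285 − 0) = -0.009474
h(-85, 30) = 272.5 + (-0.008000)·(-85) + (-0.009474)·(30) = 272.5 +0.680 -0.284 = 272.896 ft.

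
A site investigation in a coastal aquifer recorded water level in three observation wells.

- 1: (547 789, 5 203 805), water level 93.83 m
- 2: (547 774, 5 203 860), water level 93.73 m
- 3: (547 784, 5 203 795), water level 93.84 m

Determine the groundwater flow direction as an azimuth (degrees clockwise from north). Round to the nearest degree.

325°

Taking 1 as reference: 2−1 = (-15, 55, -0.10); 3−1 = (-5, -10, +0.01).
Solve a·Δx + b·Δy = Δh: det = (-15)·(-10) − (-5)·55 = 425.
∂h/∂x = [(-0.10)·(-10) − (+0.01)·55] / 425 = +0.001059
∂h/∂y = [(-15)·(+0.01) − (-5)·(-0.10)] / 425 = -0.001529
Flow direction (−∇h) has components (-0.001059 E, +0.001529 N).
Azimuth = atan2(E, N) = atan2(-0.001059, +0.001529) = 325.3° ≈ 325°.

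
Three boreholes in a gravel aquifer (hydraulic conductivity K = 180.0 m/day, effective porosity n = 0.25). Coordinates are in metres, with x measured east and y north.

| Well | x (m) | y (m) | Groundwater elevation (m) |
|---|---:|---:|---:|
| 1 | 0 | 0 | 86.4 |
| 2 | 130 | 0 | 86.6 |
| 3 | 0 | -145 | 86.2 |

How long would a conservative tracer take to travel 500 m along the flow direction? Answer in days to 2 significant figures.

340 days

∂h/∂x = (86.6 − 86.4) / (130 − 0) = +0.001538
∂h/∂y = (86.2 − 86.4) / (-145 − 0) = +0.001379
|∇h| = √(0.001538² + 0.001379²) = 0.002066
Seepage velocity v = K·i/n = 180.0 × 0.002066 / 0.25 = 1.488 m/day.
t = 500 / 1.488 = 336 days.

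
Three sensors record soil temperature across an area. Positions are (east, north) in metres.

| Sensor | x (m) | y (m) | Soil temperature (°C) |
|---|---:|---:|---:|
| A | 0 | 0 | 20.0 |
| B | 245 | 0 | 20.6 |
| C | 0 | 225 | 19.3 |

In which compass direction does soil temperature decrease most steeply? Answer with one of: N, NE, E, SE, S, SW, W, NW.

∂T/∂x = (20.6 − 20.0) / (245 − 0) = +0.002449
∂T/∂y = (19.3 − 20.0) / (225 − 0) = -0.003111
Steepest decrease is along −∇f = (-0.002449 E, +0.003111 N) → northwest.

NW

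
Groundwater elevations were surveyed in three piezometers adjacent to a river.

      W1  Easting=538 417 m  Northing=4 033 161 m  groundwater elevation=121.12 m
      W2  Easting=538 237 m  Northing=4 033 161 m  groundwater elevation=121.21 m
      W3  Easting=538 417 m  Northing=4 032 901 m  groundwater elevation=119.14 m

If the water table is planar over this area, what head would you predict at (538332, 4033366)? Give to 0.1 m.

∂h/∂x = (121.21 − 121.12) / (538237 − 538417) = -0.0005000
∂h/∂y = (119.14 − 121.12) / (4032901 − 4033161) = +0.007615
h(538332, 4033366) = 121.12 + (-0.0005000)·(-85) + (+0.007615)·(205) = 121.12 +0.042 +1.561 = 122.724 m.

122.7 m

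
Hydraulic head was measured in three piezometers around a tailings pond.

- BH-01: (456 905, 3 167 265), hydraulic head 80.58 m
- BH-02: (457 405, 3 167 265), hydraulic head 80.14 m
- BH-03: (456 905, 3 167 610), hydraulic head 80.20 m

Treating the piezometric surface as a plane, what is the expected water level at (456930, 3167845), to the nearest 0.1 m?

79.9 m

∂h/∂x = (80.14 − 80.58) / (457405 − 456905) = -0.0008800
∂h/∂y = (80.20 − 80.58) / (3167610 − 3167265) = -0.001101
h(456930, 3167845) = 80.58 + (-0.0008800)·(25) + (-0.001101)·(580) = 80.58 -0.022 -0.639 = 79.919 m.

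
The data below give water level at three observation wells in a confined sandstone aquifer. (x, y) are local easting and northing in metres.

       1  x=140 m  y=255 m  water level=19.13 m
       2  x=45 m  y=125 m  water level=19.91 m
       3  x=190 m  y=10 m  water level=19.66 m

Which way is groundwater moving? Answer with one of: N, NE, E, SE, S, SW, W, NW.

NE

Differences from 1: to 2 (Δx, Δy, Δh) = (-95, -130, +0.78); to 3 = (50, -245, +0.53).
Determinant of the coordinate differences = (-95)·(-245) − 50·(-130) = 29775.
∂h/∂x = [(+0.78)·(-245) − (+0.53)·(-130)] / 29775 = -0.004104
∂h/∂y = [(-95)·(+0.53) − 50·(+0.78)] / 29775 = -0.003001
Flow = −∇h = (+0.004104 east, +0.003001 north), which points northeast.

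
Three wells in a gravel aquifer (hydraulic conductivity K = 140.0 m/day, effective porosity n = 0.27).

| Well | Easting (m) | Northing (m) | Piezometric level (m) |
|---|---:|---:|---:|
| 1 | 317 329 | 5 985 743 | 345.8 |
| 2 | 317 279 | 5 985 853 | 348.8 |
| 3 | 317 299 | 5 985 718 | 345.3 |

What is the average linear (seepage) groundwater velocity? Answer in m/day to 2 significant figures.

Three-point gradient (reference 1): Δ to 2 = (-50, 110, +3.0), Δ to 3 = (-30, -25, -0.5).
∂h/∂x = -0.004396, ∂h/∂y = +0.02527 (det = 4550).
|∇h| = √(-0.004396² + 0.02527²) = 0.02565
Seepage velocity v = K·i/n = 140.0 × 0.02565 / 0.27 = 13.3 m/day.

13 m/day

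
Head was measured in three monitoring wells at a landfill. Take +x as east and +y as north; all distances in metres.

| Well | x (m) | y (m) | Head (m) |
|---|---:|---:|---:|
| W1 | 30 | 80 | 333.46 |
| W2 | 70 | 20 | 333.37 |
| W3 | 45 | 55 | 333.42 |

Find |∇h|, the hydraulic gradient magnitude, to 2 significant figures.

With h = a·x + b·y + c and W1 as origin, the differences give:
  40·a + (-60)·b = -0.09
  15·a + (-25)·b = -0.04
Eliminate b (×(-25) and ×(-60), subtract): -100·a = -0.150 → a = ∂h/∂x = +0.001500
Back-substitute: b = ∂h/∂y = +0.002500.
|∇h| = √(0.001500² + 0.002500²) = 0.002915

0.0029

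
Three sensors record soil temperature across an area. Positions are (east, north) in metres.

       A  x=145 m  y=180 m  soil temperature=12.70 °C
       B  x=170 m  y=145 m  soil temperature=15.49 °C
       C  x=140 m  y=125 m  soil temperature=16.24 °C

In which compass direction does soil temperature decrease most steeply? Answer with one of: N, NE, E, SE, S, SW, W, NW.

Differences from A: to B (Δx, Δy, Δh) = (25, -35, +2.79); to C = (-5, -55, +3.54).
Solve a·Δx + b·Δy = ΔT: det = 25·(-55) − (-5)·(-35) = -1550.
∂T/∂x = [(+2.79)·(-55) − (+3.54)·(-35)] / -1550 = +0.01906
∂T/∂y = [25·(+3.54) − (-5)·(+2.79)] / -1550 = -0.06610
Steepest decrease is along −∇f = (-0.01906 E, +0.06610 N) → north.

N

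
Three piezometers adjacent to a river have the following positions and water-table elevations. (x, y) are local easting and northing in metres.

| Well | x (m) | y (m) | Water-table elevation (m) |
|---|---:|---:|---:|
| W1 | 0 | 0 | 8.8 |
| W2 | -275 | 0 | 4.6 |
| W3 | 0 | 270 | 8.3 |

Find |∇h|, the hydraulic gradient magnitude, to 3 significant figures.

0.0154

∂h/∂x = (4.6 − 8.8) / (-275 − 0) = +0.01527
∂h/∂y = (8.3 − 8.8) / (270 − 0) = -0.001852
|∇h| = √(0.01527² + -0.001852²) = 0.01538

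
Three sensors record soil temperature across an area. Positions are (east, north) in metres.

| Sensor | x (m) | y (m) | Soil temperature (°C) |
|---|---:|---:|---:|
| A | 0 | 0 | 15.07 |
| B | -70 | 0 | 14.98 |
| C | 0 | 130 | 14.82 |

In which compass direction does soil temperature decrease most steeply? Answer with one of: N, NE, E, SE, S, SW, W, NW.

NW

∂T/∂x = (14.98 − 15.07) / (-70 − 0) = +0.001286
∂T/∂y = (14.82 − 15.07) / (130 − 0) = -0.001923
Steepest decrease is along −∇f = (-0.001286 E, +0.001923 N) → northwest.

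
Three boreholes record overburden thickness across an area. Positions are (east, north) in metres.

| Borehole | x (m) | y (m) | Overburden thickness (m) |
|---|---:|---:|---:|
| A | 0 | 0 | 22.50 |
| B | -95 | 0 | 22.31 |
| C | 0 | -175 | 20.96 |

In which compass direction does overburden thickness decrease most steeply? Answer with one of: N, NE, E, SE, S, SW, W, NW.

S

∂d/∂x = (22.31 − 22.50) / (-95 − 0) = +0.002000
∂d/∂y = (20.96 − 22.50) / (-175 − 0) = +0.008800
Steepest decrease is along −∇f = (-0.002000 E, -0.008800 N) → south.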